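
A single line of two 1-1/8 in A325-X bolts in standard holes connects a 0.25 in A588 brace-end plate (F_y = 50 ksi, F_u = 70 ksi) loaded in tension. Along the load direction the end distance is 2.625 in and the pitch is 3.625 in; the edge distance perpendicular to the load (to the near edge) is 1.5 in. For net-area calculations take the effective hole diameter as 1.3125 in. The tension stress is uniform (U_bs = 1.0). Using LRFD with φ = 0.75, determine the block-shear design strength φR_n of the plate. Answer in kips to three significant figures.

44.8 kips

Shear plane L_v = 2.625 + 1·3.625 = 6.25 in; A_gv = 6.25 × 0.25 = 1.562 in².
A_nv = (6.25 − 1.5·1.3125) × 0.25 = 1.07 in².
A_nt = (1.5 − 0.5·1.3125) × 0.25 = 0.2109 in².
0.6 F_u A_nv = 44.95 kips; 0.6 F_y A_gv = 46.88 kips → shear rupture governs the shear term.
R_n = 44.95 + 1.0 × 70 × 0.2109 = 59.72 kips.
Design strength φR_n = 0.75 × 59.72 = 44.8 kips.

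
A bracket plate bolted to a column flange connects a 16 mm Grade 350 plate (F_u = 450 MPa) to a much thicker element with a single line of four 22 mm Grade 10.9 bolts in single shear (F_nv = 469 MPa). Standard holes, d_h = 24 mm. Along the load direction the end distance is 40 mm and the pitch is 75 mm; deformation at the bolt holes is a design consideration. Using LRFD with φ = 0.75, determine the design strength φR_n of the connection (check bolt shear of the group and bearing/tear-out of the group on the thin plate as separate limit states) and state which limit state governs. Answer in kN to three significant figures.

Bolt shear: A_b = π·22²/4 = 380.1 mm²; R_n = 469 × 380.1 × 4 × 1 / 1000 = 713.1 kN → 0.75 × 713.1 = 535 kN.
Bearing (1.2 l_c t F_u ≤ 2.4 d t F_u): upper limit = 2.4·22·16·450 / 1000 = 380.2 kN.
  Edge l_c = 40 − 24/2 = 28 → r_n = 241.9 kN; interior l_c = 75 − 24 = 51 → r_n = 380.2 kN.
  R_n,bearing = 1·241.9 + 3·380.2 = 1382 kN → 0.75 × 1382 = 1040 kN.
Bolt shear governs: 535 kN.

535 kN (bolt shear governs)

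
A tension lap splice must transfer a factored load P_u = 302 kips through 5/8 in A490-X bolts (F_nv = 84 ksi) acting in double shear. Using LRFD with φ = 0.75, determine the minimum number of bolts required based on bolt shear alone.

A_b = π·0.625²/4 = 0.3068 in².
Per-bolt design strength φR_n = 0.75 × 84 × 0.3068 × 2 = 38.66 kips.
n ≥ 302 / 38.66 = 7.812 → use 8 bolts.

8 bolts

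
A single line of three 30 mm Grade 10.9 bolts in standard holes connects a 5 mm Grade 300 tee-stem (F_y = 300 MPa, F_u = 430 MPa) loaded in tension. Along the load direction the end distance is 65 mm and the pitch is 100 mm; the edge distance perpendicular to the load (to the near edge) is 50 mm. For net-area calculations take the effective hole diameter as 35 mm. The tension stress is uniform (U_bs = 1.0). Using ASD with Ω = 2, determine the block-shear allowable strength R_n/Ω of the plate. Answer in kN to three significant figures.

149 kN

Shear plane L_v = 65 + 2·100 = 265 mm; A_gv = 265 × 5 = 1325 mm².
A_nv = (265 − 2.5·35) × 5 = 887.5 mm².
A_nt = (50 − 0.5·35) × 5 = 162.5 mm².
0.6 F_u A_nv = 229 kN; 0.6 F_y A_gv = 238.5 kN → shear rupture governs the shear term.
R_n = 229 + 1.0 × 430 × 162.5 / 1000 = 298.9 kN.
Allowable strength R_n/Ω = 298.9 / 2 = 149 kN.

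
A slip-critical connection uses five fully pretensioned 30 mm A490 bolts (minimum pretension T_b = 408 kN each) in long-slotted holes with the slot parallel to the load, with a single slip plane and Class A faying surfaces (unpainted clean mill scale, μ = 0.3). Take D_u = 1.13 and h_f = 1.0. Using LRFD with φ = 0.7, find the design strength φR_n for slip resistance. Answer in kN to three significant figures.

R_n = μ · D_u · h_f · T_b · n_s · n_b = 0.3 × 1.13 × 1.0 × 408 × 1 × 5 = 691.6 kN.
Design strength φR_n = 0.7 × 691.6 = 484 kN.

484 kN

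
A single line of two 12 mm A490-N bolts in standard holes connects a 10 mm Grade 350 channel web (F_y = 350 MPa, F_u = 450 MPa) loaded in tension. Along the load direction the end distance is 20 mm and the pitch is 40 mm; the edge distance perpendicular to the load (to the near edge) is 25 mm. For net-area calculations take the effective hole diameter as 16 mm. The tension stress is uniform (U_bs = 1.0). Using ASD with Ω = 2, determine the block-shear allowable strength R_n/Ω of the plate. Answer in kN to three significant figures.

Shear plane L_v = 20 + 1·40 = 60 mm; A_gv = 60 × 10 = 600 mm².
A_nv = (60 − 1.5·16) × 10 = 360 mm².
A_nt = (25 − 0.5·16) × 10 = 170 mm².
0.6 F_u A_nv = 97.2 kN; 0.6 F_y A_gv = 126 kN → shear rupture governs the shear term.
R_n = 97.2 + 1.0 × 450 × 170 / 1000 = 173.7 kN.
Allowable strength R_n/Ω = 173.7 / 2 = 86.8 kN.

86.8 kN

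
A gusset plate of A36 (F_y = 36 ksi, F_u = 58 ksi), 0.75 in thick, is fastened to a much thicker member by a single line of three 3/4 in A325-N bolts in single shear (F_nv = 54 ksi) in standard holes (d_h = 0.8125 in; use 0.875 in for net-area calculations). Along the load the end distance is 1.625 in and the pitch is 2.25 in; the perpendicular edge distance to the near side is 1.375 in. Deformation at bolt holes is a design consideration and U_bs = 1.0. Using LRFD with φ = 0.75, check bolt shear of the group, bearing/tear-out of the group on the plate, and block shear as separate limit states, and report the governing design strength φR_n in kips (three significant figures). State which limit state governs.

53.7 kips (bolt shear governs)

Bolt shear: A_b = π·0.75²/4 = 0.4418 in²; R_n = 54 × 0.4418 × 3 × 1 = 71.57 kips → 0.75 × 71.57 = 53.7 kips.
Bearing: edge l_c = 1.219, r_n = 63.62 kips; interior l_c = 1.438, r_n = 75.04 kips; R_n = 63.62 + 2·75.04 = 213.7 kips → 160 kips.
Block shear: A_gv = 4.594, A_nv = 2.953, A_nt = 0.7031 in²; R_n = min(0.6F_uA_nv, 0.6F_yA_gv) + U_bs·F_u·A_nt = 140 kips → 105 kips.
Bolt shear governs: 53.7 kips.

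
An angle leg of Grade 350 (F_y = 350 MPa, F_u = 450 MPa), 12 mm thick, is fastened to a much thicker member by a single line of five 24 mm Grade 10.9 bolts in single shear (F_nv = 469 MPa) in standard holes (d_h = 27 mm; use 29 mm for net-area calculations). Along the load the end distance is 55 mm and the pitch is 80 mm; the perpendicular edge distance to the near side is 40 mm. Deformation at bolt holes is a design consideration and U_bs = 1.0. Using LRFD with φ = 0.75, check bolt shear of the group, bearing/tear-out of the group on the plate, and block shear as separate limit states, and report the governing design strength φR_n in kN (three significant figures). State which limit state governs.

Bolt shear: A_b = π·24²/4 = 452.4 mm²; R_n = 469 × 452.4 × 5 × 1 / 1000 = 1061 kN → 0.75 × 1061 = 796 kN.
Bearing: edge l_c = 41.5, r_n = 268.9 kN; interior l_c = 53, r_n = 311 kN; R_n = 268.9 + 4·311 = 1513 kN → 1130 kN.
Block shear: A_gv = 4500, A_nv = 2934, A_nt = 306 mm²; R_n = min(0.6F_uA_nv, 0.6F_yA_gv) + U_bs·F_u·A_nt = 929.9 kN → 697 kN.
Block shear governs: 697 kN.

697 kN (block shear governs)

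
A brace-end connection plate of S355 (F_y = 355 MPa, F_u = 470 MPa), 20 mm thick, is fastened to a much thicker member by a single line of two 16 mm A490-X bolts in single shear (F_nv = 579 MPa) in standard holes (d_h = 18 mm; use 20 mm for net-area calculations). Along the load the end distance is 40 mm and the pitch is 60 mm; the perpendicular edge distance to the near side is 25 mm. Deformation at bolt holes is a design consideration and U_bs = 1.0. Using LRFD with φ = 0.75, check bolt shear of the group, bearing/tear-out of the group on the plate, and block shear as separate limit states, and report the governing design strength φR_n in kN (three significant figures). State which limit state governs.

175 kN (bolt shear governs)

Bolt shear: A_b = π·16²/4 = 201.1 mm²; R_n = 579 × 201.1 × 2 × 1 / 1000 = 232.8 kN → 0.75 × 232.8 = 175 kN.
Bearing: edge l_c = 31, r_n = 349.7 kN; interior l_c = 42, r_n = 361 kN; R_n = 349.7 + 1·361 = 710.6 kN → 533 kN.
Block shear: A_gv = 2000, A_nv = 1400, A_nt = 300 mm²; R_n = min(0.6F_uA_nv, 0.6F_yA_gv) + U_bs·F_u·A_nt = 535.8 kN → 402 kN.
Bolt shear governs: 175 kN.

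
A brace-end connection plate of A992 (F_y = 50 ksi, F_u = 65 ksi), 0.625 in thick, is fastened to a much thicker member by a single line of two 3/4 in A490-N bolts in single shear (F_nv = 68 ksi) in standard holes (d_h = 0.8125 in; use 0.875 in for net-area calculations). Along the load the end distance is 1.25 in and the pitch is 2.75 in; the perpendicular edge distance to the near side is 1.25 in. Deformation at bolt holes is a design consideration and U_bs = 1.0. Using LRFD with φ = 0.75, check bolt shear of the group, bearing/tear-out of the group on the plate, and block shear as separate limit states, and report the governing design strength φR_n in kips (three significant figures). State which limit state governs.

45.1 kips (bolt shear governs)

Bolt shear: A_b = π·0.75²/4 = 0.4418 in²; R_n = 68 × 0.4418 × 2 × 1 = 60.08 kips → 0.75 × 60.08 = 45.1 kips.
Bearing: edge l_c = 0.8438, r_n = 41.13 kips; interior l_c = 1.938, r_n = 73.12 kips; R_n = 41.13 + 1·73.12 = 114.3 kips → 85.7 kips.
Block shear: A_gv = 2.5, A_nv = 1.68, A_nt = 0.5078 in²; R_n = min(0.6F_uA_nv, 0.6F_yA_gv) + U_bs·F_u·A_nt = 98.52 kips → 73.9 kips.
Bolt shear governs: 45.1 kips.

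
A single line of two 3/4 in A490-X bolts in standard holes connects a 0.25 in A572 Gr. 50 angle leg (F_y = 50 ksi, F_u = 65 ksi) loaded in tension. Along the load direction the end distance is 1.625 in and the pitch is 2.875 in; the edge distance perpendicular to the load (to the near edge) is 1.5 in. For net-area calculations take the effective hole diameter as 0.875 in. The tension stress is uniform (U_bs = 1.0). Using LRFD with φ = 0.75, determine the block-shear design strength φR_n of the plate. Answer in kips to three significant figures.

Shear plane L_v = 1.625 + 1·2.875 = 4.5 in; A_gv = 4.5 × 0.25 = 1.125 in².
A_nv = (4.5 − 1.5·0.875) × 0.25 = 0.7969 in².
A_nt = (1.5 − 0.5·0.875) × 0.25 = 0.2656 in².
0.6 F_u A_nv = 31.08 kips; 0.6 F_y A_gv = 33.75 kips → shear rupture governs the shear term.
R_n = 31.08 + 1.0 × 65 × 0.2656 = 48.34 kips.
Design strength φR_n = 0.75 × 48.34 = 36.3 kips.

36.3 kips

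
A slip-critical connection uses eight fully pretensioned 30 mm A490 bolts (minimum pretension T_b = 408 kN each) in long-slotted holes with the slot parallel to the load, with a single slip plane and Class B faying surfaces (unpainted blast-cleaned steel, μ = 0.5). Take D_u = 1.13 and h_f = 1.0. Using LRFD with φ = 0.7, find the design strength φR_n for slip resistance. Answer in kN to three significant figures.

R_n = μ · D_u · h_f · T_b · n_s · n_b = 0.5 × 1.13 × 1.0 × 408 × 1 × 8 = 1844 kN.
Design strength φR_n = 0.7 × 1844 = 1290 kN.

1290 kN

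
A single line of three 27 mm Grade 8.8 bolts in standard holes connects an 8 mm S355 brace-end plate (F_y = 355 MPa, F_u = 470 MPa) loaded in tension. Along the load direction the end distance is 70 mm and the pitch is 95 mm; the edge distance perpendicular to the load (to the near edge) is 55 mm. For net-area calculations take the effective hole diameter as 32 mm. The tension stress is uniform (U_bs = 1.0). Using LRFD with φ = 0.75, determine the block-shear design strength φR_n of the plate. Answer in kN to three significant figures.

415 kN

Shear plane L_v = 70 + 2·95 = 260 mm; A_gv = 260 × 8 = 2080 mm².
A_nv = (260 − 2.5·32) × 8 = 1440 mm².
A_nt = (55 − 0.5·32) × 8 = 312 mm².
0.6 F_u A_nv = 406.1 kN; 0.6 F_y A_gv = 443 kN → shear rupture governs the shear term.
R_n = 406.1 + 1.0 × 470 × 312 / 1000 = 552.7 kN.
Design strength φR_n = 0.75 × 552.7 = 415 kN.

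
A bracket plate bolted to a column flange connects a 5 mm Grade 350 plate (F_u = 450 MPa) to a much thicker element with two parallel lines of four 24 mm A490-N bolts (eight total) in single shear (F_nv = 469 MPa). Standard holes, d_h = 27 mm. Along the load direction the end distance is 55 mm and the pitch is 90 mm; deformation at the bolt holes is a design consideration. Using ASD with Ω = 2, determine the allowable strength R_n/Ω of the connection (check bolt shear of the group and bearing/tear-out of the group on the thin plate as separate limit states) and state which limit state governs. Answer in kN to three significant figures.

Bolt shear: A_b = π·24²/4 = 452.4 mm²; R_n = 469 × 452.4 × 8 × 1 / 1000 = 1697 kN → 1697 / 2 = 849 kN.
Bearing (1.2 l_c t F_u ≤ 2.4 d t F_u): upper limit = 2.4·24·5·450 / 1000 = 129.6 kN.
  Edge l_c = 55 − 27/2 = 41.5 → r_n = 112 kN; interior l_c = 90 − 27 = 63 → r_n = 129.6 kN.
  R_n,bearing = 2·112 + 6·129.6 = 1002 kN → 1002 / 2 = 501 kN.
Bearing governs: 501 kN.

501 kN (bearing governs)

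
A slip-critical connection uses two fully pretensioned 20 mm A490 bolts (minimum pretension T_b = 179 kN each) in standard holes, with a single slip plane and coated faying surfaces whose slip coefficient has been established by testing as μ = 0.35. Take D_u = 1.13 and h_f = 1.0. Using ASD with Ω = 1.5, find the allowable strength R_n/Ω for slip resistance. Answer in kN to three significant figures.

R_n = μ · D_u · h_f · T_b · n_s · n_b = 0.35 × 1.13 × 1.0 × 179 × 1 × 2 = 141.6 kN.
Allowable strength R_n/Ω = 141.6 / 1.5 = 94.4 kN.

94.4 kN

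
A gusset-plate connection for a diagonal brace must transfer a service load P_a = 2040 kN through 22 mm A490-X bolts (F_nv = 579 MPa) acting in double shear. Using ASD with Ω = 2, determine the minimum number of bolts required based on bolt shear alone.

10 bolts

A_b = π·22²/4 = 380.1 mm².
Per-bolt allowable strength R_n/Ω = 579 × 380.1 × 2 / 1000 / 2 = 220.1 kN.
n ≥ 2040 / 220.1 = 9.269 → use 10 bolts.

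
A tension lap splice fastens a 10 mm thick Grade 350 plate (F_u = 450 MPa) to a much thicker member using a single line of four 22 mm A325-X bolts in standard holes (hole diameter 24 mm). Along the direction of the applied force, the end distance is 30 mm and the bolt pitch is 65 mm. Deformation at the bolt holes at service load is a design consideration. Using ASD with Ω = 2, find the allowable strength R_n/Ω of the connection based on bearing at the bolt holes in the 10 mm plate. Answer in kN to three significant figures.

381 kN

Per bolt r_n = 1.2 l_c t F_u ≤ 2.4 d t F_u; upper limit = 2.4 × 22 × 10 × 450 / 1000 = 237.6 kN.
Edge bolt: l_c = 30 − 24/2 = 18 mm → 1.2 × 18 × 10 × 450 / 1000 = 97.2 → r_n = 97.2 kN.
Interior bolts: l_c = 65 − 24 = 41 mm → 1.2 × 41 × 10 × 450 / 1000 = 221.4 → r_n = 221.4 kN.
R_n = 1 × 97.2 + 3 × 221.4 = 761.4 kN.
Allowable strength R_n/Ω = 761.4 / 2 = 381 kN.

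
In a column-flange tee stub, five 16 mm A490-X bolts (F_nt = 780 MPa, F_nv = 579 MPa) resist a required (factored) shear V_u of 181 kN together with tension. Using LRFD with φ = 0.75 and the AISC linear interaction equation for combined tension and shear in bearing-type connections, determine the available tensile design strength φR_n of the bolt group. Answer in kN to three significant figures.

A_b = π·16²/4 = 201.1 mm²; f_rv = 181 × 1000 / (5 × 201.1) = 180 MPa.
F'_nt = 1.3 F_nt − (F_nt / φF_nv) f_rv = 1.3·780 − (780/(0.75·579))·180 = 690.6 MPa, capped at F_nt → F'_nt = 690.6 MPa.
R_n = F'_nt · A_b · n = 690.6 × 201.1 × 5 / 1000 = 694.3 kN.
Design strength φR_n = 0.75 × 694.3 = 521 kN.

521 kN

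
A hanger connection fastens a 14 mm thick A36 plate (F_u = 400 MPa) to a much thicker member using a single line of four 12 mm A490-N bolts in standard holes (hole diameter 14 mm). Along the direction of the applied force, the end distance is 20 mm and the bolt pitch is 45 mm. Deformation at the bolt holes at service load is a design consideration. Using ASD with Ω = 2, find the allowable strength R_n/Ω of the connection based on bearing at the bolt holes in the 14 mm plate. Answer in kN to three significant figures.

286 kN

Per bolt r_n = 1.2 l_c t F_u ≤ 2.4 d t F_u; upper limit = 2.4 × 12 × 14 × 400 / 1000 = 161.3 kN.
Edge bolt: l_c = 20 − 14/2 = 13 mm → 1.2 × 13 × 14 × 400 / 1000 = 87.36 → r_n = 87.36 kN.
Interior bolts: l_c = 45 − 14 = 31 mm → 1.2 × 31 × 14 × 400 / 1000 = 208.3 → r_n = 161.3 kN.
R_n = 1 × 87.36 + 3 × 161.3 = 571.2 kN.
Allowable strength R_n/Ω = 571.2 / 2 = 286 kN.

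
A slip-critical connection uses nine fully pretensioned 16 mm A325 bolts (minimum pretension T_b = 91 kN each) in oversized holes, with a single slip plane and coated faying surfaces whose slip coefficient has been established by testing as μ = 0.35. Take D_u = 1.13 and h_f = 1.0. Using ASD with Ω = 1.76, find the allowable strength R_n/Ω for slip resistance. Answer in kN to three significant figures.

R_n = μ · D_u · h_f · T_b · n_s · n_b = 0.35 × 1.13 × 1.0 × 91 × 1 × 9 = 323.9 kN.
Allowable strength R_n/Ω = 323.9 / 1.76 = 184 kN.

184 kN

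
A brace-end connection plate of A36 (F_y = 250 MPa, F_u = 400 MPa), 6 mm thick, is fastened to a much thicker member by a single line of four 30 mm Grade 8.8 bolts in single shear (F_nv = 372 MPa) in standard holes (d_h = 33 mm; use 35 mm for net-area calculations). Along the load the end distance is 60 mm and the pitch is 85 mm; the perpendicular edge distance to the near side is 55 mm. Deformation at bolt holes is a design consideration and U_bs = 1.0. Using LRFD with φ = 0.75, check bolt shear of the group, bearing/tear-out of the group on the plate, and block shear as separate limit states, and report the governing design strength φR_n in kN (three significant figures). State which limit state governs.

Bolt shear: A_b = π·30²/4 = 706.9 mm²; R_n = 372 × 706.9 × 4 × 1 / 1000 = 1052 kN → 0.75 × 1052 = 789 kN.
Bearing: edge l_c = 43.5, r_n = 125.3 kN; interior l_c = 52, r_n = 149.8 kN; R_n = 125.3 + 3·149.8 = 574.6 kN → 431 kN.
Block shear: A_gv = 1890, A_nv = 1155, A_nt = 225 mm²; R_n = min(0.6F_uA_nv, 0.6F_yA_gv) + U_bs·F_u·A_nt = 367.2 kN → 275 kN.
Block shear governs: 275 kN.

275 kN (block shear governs)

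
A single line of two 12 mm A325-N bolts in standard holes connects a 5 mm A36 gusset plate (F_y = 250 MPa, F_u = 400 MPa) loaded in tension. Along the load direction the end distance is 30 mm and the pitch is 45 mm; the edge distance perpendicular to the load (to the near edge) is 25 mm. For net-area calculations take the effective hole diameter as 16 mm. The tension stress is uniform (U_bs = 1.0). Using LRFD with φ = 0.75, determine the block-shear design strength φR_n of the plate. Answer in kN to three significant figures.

Shear plane L_v = 30 + 1·45 = 75 mm; A_gv = 75 × 5 = 375 mm².
A_nv = (75 − 1.5·16) × 5 = 255 mm².
A_nt = (25 − 0.5·16) × 5 = 85 mm².
0.6 F_u A_nv = 61.2 kN; 0.6 F_y A_gv = 56.25 kN → shear yielding governs the shear term.
R_n = 56.25 + 1.0 × 400 × 85 / 1000 = 90.25 kN.
Design strength φR_n = 0.75 × 90.25 = 67.7 kN.

67.7 kN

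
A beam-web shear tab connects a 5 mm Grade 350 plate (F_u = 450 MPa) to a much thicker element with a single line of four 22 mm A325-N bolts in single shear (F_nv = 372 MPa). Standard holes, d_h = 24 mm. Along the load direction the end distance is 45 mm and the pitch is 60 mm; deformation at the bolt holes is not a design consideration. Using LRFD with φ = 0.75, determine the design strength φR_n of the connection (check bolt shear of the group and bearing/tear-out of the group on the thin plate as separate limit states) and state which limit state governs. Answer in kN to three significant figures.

357 kN (bearing governs)

Bolt shear: A_b = π·22²/4 = 380.1 mm²; R_n = 372 × 380.1 × 4 × 1 / 1000 = 565.6 kN → 0.75 × 565.6 = 424 kN.
Bearing (1.5 l_c t F_u ≤ 3.0 d t F_u): upper limit = 3.0·22·5·450 / 1000 = 148.5 kN.
  Edge l_c = 45 − 24/2 = 33 → r_n = 111.4 kN; interior l_c = 60 − 24 = 36 → r_n = 121.5 kN.
  R_n,bearing = 1·111.4 + 3·121.5 = 475.9 kN → 0.75 × 475.9 = 357 kN.
Bearing governs: 357 kN.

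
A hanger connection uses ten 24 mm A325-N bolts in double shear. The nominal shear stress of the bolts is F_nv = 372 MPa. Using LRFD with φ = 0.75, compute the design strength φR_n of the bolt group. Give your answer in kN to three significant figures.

2520 kN

A_b = π × 24² / 4 = 452.4 mm².
R_n = F_nv · A_b · n · n_s = 372 × 452.4 × 10 × 2 / 1000 = 3366 kN.
Design strength φR_n = 0.75 × 3366 = 2520 kN.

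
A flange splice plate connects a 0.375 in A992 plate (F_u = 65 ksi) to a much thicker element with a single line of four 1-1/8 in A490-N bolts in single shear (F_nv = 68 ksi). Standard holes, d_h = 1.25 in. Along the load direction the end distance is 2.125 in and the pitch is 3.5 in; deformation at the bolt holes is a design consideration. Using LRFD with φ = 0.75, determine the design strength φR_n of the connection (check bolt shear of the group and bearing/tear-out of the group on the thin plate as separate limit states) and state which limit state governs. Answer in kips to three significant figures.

Bolt shear: A_b = π·1.125²/4 = 0.994 in²; R_n = 68 × 0.994 × 4 × 1 = 270.4 kips → 0.75 × 270.4 = 203 kips.
Bearing (1.2 l_c t F_u ≤ 2.4 d t F_u): upper limit = 2.4·1.125·0.375·65 = 65.81 kips.
  Edge l_c = 2.125 − 1.25/2 = 1.5 → r_n = 43.87 kips; interior l_c = 3.5 − 1.25 = 2.25 → r_n = 65.81 kips.
  R_n,bearing = 1·43.87 + 3·65.81 = 241.3 kips → 0.75 × 241.3 = 181 kips.
Bearing governs: 181 kips.

181 kips (bearing governs)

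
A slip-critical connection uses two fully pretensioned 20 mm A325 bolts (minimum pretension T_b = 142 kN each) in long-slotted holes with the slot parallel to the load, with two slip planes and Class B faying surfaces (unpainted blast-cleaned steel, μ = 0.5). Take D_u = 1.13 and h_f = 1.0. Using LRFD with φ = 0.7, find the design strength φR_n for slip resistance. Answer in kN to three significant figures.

225 kN

R_n = μ · D_u · h_f · T_b · n_s · n_b = 0.5 × 1.13 × 1.0 × 142 × 2 × 2 = 320.9 kN.
Design strength φR_n = 0.7 × 320.9 = 225 kN.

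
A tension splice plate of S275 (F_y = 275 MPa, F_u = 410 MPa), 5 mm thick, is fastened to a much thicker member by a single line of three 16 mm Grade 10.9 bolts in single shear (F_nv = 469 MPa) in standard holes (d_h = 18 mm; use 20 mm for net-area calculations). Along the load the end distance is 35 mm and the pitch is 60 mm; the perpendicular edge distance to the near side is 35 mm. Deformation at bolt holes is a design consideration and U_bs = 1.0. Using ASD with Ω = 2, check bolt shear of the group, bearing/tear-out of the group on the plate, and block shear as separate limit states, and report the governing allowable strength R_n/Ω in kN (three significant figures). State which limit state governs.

89.6 kN (block shear governs)

Bolt shear: A_b = π·16²/4 = 201.1 mm²; R_n = 469 × 201.1 × 3 × 1 / 1000 = 282.9 kN → 282.9 / 2 = 141 kN.
Bearing: edge l_c = 26, r_n = 63.96 kN; interior l_c = 42, r_n = 78.72 kN; R_n = 63.96 + 2·78.72 = 221.4 kN → 111 kN.
Block shear: A_gv = 775, A_nv = 525, A_nt = 125 mm²; R_n = min(0.6F_uA_nv, 0.6F_yA_gv) + U_bs·F_u·A_nt = 179.1 kN → 89.6 kN.
Block shear governs: 89.6 kN.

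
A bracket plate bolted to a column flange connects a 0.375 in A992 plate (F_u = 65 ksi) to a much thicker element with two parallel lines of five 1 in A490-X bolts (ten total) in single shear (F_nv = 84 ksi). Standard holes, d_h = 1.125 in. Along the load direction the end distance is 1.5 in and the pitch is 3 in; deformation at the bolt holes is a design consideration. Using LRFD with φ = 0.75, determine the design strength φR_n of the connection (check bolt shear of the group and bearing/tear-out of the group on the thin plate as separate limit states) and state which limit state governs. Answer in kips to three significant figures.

Bolt shear: A_b = π·1²/4 = 0.7854 in²; R_n = 84 × 0.7854 × 10 × 1 = 659.7 kips → 0.75 × 659.7 = 495 kips.
Bearing (1.2 l_c t F_u ≤ 2.4 d t F_u): upper limit = 2.4·1·0.375·65 = 58.5 kips.
  Edge l_c = 1.5 − 1.125/2 = 0.9375 → r_n = 27.42 kips; interior l_c = 3 − 1.125 = 1.875 → r_n = 54.84 kips.
  R_n,bearing = 2·27.42 + 8·54.84 = 493.6 kips → 0.75 × 493.6 = 370 kips.
Bearing governs: 370 kips.

370 kips (bearing governs)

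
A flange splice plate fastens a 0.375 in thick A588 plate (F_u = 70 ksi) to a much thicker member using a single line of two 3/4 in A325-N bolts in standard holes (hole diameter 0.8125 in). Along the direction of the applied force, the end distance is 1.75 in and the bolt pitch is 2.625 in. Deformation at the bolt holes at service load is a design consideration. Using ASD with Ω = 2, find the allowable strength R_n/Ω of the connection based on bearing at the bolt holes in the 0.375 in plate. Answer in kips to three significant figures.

Per bolt r_n = 1.2 l_c t F_u ≤ 2.4 d t F_u; upper limit = 2.4 × 0.75 × 0.375 × 70 = 47.25 kips.
Edge bolt: l_c = 1.75 − 0.8125/2 = 1.344 in → 1.2 × 1.344 × 0.375 × 70 = 42.33 → r_n = 42.33 kips.
Interior bolts: l_c = 2.625 − 0.8125 = 1.812 in → 1.2 × 1.812 × 0.375 × 70 = 57.09 → r_n = 47.25 kips.
R_n = 1 × 42.33 + 1 × 47.25 = 89.58 kips.
Allowable strength R_n/Ω = 89.58 / 2 = 44.8 kips.

44.8 kips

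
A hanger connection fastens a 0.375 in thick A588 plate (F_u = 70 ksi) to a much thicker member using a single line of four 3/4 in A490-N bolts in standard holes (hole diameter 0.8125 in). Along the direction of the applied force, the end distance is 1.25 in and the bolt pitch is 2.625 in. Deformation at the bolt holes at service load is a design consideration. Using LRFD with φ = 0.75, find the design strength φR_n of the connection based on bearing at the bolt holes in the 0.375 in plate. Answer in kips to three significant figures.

126 kips

Per bolt r_n = 1.2 l_c t F_u ≤ 2.4 d t F_u; upper limit = 2.4 × 0.75 × 0.375 × 70 = 47.25 kips.
Edge bolt: l_c = 1.25 − 0.8125/2 = 0.8438 in → 1.2 × 0.8438 × 0.375 × 70 = 26.58 → r_n = 26.58 kips.
Interior bolts: l_c = 2.625 − 0.8125 = 1.812 in → 1.2 × 1.812 × 0.375 × 70 = 57.09 → r_n = 47.25 kips.
R_n = 1 × 26.58 + 3 × 47.25 = 168.3 kips.
Design strength φR_n = 0.75 × 168.3 = 126 kips.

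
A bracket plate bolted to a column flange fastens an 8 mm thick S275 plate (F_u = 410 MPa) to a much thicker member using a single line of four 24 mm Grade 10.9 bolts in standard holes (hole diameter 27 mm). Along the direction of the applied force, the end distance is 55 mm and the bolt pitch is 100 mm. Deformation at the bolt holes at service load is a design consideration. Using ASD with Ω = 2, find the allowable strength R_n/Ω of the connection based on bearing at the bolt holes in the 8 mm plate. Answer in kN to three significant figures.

365 kN

Per bolt r_n = 1.2 l_c t F_u ≤ 2.4 d t F_u; upper limit = 2.4 × 24 × 8 × 410 / 1000 = 188.9 kN.
Edge bolt: l_c = 55 − 27/2 = 41.5 mm → 1.2 × 41.5 × 8 × 410 / 1000 = 163.3 → r_n = 163.3 kN.
Interior bolts: l_c = 100 − 27 = 73 mm → 1.2 × 73 × 8 × 410 / 1000 = 287.3 → r_n = 188.9 kN.
R_n = 1 × 163.3 + 3 × 188.9 = 730.1 kN.
Allowable strength R_n/Ω = 730.1 / 2 = 365 kN.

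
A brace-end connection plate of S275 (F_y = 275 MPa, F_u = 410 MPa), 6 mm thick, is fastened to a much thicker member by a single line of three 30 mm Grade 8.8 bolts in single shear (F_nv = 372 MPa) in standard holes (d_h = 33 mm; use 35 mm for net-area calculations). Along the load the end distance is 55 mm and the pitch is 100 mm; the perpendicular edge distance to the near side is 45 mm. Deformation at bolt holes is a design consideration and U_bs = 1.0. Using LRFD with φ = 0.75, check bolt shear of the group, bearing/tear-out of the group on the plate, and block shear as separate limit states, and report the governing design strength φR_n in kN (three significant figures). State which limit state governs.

Bolt shear: A_b = π·30²/4 = 706.9 mm²; R_n = 372 × 706.9 × 3 × 1 / 1000 = 788.9 kN → 0.75 × 788.9 = 592 kN.
Bearing: edge l_c = 38.5, r_n = 113.7 kN; interior l_c = 67, r_n = 177.1 kN; R_n = 113.7 + 2·177.1 = 467.9 kN → 351 kN.
Block shear: A_gv = 1530, A_nv = 1005, A_nt = 165 mm²; R_n = min(0.6F_uA_nv, 0.6F_yA_gv) + U_bs·F_u·A_nt = 314.9 kN → 236 kN.
Block shear governs: 236 kN.

236 kN (block shear governs)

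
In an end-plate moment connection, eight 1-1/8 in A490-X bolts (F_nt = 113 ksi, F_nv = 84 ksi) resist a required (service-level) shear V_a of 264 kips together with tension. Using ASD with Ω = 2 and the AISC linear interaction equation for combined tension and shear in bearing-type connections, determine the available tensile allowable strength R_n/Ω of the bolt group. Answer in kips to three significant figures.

229 kips

A_b = π·1.125²/4 = 0.994 in²; f_rv = 264 / (8 × 0.994) = 33.2 ksi.
F'_nt = 1.3 F_nt − (Ω F_nt / F_nv) f_rv = 1.3·113 − (2·113/84)·33.2 = 57.58 ksi, capped at F_nt → F'_nt = 57.58 ksi.
R_n = F'_nt · A_b · n = 57.58 × 0.994 × 8 = 457.9 kips.
Allowable strength R_n/Ω = 457.9 / 2 = 229 kips.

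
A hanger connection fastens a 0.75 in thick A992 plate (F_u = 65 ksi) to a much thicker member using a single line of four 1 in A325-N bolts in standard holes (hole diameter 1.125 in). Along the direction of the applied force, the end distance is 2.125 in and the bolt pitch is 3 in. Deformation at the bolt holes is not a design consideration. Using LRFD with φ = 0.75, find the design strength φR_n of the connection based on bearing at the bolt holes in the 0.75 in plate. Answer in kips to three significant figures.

Per bolt r_n = 1.5 l_c t F_u ≤ 3.0 d t F_u; upper limit = 3.0 × 1 × 0.75 × 65 = 146.2 kips.
Edge bolt: l_c = 2.125 − 1.125/2 = 1.562 in → 1.5 × 1.562 × 0.75 × 65 = 114.3 → r_n = 114.3 kips.
Interior bolts: l_c = 3 − 1.125 = 1.875 in → 1.5 × 1.875 × 0.75 × 65 = 137.1 → r_n = 137.1 kips.
R_n = 1 × 114.3 + 3 × 137.1 = 525.6 kips.
Design strength φR_n = 0.75 × 525.6 = 394 kips.

394 kips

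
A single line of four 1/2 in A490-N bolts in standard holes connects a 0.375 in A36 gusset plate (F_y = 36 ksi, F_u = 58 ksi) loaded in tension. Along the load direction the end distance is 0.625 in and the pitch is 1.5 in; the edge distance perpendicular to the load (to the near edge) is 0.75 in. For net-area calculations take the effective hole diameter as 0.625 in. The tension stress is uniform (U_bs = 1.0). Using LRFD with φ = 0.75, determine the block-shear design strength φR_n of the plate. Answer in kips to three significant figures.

Shear plane L_v = 0.625 + 3·1.5 = 5.125 in; A_gv = 5.125 × 0.375 = 1.922 in².
A_nv = (5.125 − 3.5·0.625) × 0.375 = 1.102 in².
A_nt = (0.75 − 0.5·0.625) × 0.375 = 0.1641 in².
0.6 F_u A_nv = 38.33 kips; 0.6 F_y A_gv = 41.51 kips → shear rupture governs the shear term.
R_n = 38.33 + 1.0 × 58 × 0.1641 = 47.85 kips.
Design strength φR_n = 0.75 × 47.85 = 35.9 kips.

35.9 kips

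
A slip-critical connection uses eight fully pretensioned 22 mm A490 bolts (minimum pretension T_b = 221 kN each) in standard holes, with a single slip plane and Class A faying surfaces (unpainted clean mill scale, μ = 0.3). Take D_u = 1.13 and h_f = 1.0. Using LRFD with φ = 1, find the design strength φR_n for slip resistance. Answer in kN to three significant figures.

599 kN

R_n = μ · D_u · h_f · T_b · n_s · n_b = 0.3 × 1.13 × 1.0 × 221 × 1 × 8 = 599.4 kN.
Design strength φR_n = 1 × 599.4 = 599 kN.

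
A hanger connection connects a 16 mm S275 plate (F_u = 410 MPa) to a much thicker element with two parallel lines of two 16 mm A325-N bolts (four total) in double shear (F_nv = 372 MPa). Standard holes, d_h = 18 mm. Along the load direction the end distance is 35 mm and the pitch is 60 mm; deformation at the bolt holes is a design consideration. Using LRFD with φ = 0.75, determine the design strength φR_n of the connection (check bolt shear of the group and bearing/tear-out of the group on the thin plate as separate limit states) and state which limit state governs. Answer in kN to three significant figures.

449 kN (bolt shear governs)

Bolt shear: A_b = π·16²/4 = 201.1 mm²; R_n = 372 × 201.1 × 4 × 2 / 1000 = 598.4 kN → 0.75 × 598.4 = 449 kN.
Bearing (1.2 l_c t F_u ≤ 2.4 d t F_u): upper limit = 2.4·16·16·410 / 1000 = 251.9 kN.
  Edge l_c = 35 − 18/2 = 26 → r_n = 204.7 kN; interior l_c = 60 − 18 = 42 → r_n = 251.9 kN.
  R_n,bearing = 2·204.7 + 2·251.9 = 913.2 kN → 0.75 × 913.2 = 685 kN.
Bolt shear governs: 449 kN.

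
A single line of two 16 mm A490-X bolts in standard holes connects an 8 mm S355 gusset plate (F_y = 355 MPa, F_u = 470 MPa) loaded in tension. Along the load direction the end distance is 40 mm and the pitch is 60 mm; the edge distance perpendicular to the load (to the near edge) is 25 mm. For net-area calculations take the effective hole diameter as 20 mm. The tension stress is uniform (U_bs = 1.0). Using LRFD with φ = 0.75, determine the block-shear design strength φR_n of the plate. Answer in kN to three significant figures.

161 kN

Shear plane L_v = 40 + 1·60 = 100 mm; A_gv = 100 × 8 = 800 mm².
A_nv = (100 − 1.5·20) × 8 = 560 mm².
A_nt = (25 − 0.5·20) × 8 = 120 mm².
0.6 F_u A_nv = 157.9 kN; 0.6 F_y A_gv = 170.4 kN → shear rupture governs the shear term.
R_n = 157.9 + 1.0 × 470 × 120 / 1000 = 214.3 kN.
Design strength φR_n = 0.75 × 214.3 = 161 kN.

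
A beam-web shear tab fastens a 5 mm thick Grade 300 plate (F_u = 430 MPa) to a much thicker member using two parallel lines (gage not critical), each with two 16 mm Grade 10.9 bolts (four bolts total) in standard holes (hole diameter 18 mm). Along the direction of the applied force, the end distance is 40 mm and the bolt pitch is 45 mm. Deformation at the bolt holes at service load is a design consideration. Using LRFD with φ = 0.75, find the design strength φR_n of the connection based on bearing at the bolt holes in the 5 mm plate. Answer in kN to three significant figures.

Per bolt r_n = 1.2 l_c t F_u ≤ 2.4 d t F_u; upper limit = 2.4 × 16 × 5 × 430 / 1000 = 82.56 kN.
Edge bolt: l_c = 40 − 18/2 = 31 mm → 1.2 × 31 × 5 × 430 / 1000 = 79.98 → r_n = 79.98 kN.
Interior bolts: l_c = 45 − 18 = 27 mm → 1.2 × 27 × 5 × 430 / 1000 = 69.66 → r_n = 69.66 kN.
R_n = 2 × 79.98 + 2 × 69.66 = 299.3 kN.
Design strength φR_n = 0.75 × 299.3 = 224 kN.

224 kN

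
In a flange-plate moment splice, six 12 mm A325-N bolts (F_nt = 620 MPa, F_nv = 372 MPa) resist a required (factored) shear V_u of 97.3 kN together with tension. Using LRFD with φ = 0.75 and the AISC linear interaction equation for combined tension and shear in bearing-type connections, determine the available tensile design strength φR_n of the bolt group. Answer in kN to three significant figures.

248 kN

A_b = π·12²/4 = 113.1 mm²; f_rv = 97.3 × 1000 / (6 × 113.1) = 143.4 MPa.
F'_nt = 1.3 F_nt − (F_nt / φF_nv) f_rv = 1.3·620 − (620/(0.75·372))·143.4 = 487.4 MPa, capped at F_nt → F'_nt = 487.4 MPa.
R_n = F'_nt · A_b · n = 487.4 × 113.1 × 6 / 1000 = 330.7 kN.
Design strength φR_n = 0.75 × 330.7 = 248 kN.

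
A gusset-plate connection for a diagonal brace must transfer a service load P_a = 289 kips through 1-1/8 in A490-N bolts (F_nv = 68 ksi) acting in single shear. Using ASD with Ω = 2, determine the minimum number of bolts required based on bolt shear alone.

A_b = π·1.125²/4 = 0.994 in².
Per-bolt allowable strength R_n/Ω = 68 × 0.994 × 1 / 2 = 33.8 kips.
n ≥ 289 / 33.8 = 8.551 → use 9 bolts.

9 bolts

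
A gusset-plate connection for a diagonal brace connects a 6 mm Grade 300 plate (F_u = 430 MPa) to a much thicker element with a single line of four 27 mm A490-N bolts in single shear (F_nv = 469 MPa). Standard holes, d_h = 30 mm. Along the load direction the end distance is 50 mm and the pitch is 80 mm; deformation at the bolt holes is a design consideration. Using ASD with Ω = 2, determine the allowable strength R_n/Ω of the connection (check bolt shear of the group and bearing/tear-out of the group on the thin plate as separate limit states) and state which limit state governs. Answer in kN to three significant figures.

286 kN (bearing governs)

Bolt shear: A_b = π·27²/4 = 572.6 mm²; R_n = 469 × 572.6 × 4 × 1 / 1000 = 1074 kN → 1074 / 2 = 537 kN.
Bearing (1.2 l_c t F_u ≤ 2.4 d t F_u): upper limit = 2.4·27·6·430 / 1000 = 167.2 kN.
  Edge l_c = 50 − 30/2 = 35 → r_n = 108.4 kN; interior l_c = 80 − 30 = 50 → r_n = 154.8 kN.
  R_n,bearing = 1·108.4 + 3·154.8 = 572.8 kN → 572.8 / 2 = 286 kN.
Bearing governs: 286 kN.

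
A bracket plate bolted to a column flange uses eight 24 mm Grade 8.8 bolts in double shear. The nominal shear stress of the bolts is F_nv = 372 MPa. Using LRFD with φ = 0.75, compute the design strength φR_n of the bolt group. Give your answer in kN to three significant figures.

2020 kN

A_b = π × 24² / 4 = 452.4 mm².
R_n = F_nv · A_b · n · n_s = 372 × 452.4 × 8 × 2 / 1000 = 2693 kN.
Design strength φR_n = 0.75 × 2693 = 2020 kN.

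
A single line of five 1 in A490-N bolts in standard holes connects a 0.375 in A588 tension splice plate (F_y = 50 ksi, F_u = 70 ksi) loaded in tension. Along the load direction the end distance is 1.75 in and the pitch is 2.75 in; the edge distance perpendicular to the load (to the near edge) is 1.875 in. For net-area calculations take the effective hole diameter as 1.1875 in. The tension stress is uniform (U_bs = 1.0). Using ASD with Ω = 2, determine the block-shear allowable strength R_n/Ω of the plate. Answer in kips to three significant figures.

Shear plane L_v = 1.75 + 4·2.75 = 12.75 in; A_gv = 12.75 × 0.375 = 4.781 in².
A_nv = (12.75 − 4.5·1.1875) × 0.375 = 2.777 in².
A_nt = (1.875 − 0.5·1.1875) × 0.375 = 0.4805 in².
0.6 F_u A_nv = 116.6 kips; 0.6 F_y A_gv = 143.4 kips → shear rupture governs the shear term.
R_n = 116.6 + 1.0 × 70 × 0.4805 = 150.3 kips.
Allowable strength R_n/Ω = 150.3 / 2 = 75.1 kips.

75.1 kips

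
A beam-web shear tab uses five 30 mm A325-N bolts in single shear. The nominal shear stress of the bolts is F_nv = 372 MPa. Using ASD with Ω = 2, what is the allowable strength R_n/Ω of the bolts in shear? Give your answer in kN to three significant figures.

A_b = π × 30² / 4 = 706.9 mm².
R_n = F_nv · A_b · n · n_s = 372 × 706.9 × 5 × 1 / 1000 = 1315 kN.
Allowable strength R_n/Ω = 1315 / 2 = 657 kN.

657 kN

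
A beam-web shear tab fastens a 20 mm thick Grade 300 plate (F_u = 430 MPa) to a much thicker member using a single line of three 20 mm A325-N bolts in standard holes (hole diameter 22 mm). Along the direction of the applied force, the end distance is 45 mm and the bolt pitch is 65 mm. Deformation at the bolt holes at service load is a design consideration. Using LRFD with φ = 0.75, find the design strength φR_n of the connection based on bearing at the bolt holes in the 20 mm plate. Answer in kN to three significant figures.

Per bolt r_n = 1.2 l_c t F_u ≤ 2.4 d t F_u; upper limit = 2.4 × 20 × 20 × 430 / 1000 = 412.8 kN.
Edge bolt: l_c = 45 − 22/2 = 34 mm → 1.2 × 34 × 20 × 430 / 1000 = 350.9 → r_n = 350.9 kN.
Interior bolts: l_c = 65 − 22 = 43 mm → 1.2 × 43 × 20 × 430 / 1000 = 443.8 → r_n = 412.8 kN.
R_n = 1 × 350.9 + 2 × 412.8 = 1176 kN.
Design strength φR_n = 0.75 × 1176 = 882 kN.

882 kN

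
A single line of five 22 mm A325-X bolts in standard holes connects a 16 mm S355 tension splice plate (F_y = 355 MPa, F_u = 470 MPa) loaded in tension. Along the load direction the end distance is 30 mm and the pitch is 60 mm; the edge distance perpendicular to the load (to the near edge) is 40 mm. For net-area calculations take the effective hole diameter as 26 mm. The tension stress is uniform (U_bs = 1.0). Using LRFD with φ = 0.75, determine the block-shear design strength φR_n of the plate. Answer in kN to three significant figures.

Shear plane L_v = 30 + 4·60 = 270 mm; A_gv = 270 × 16 = 4320 mm².
A_nv = (270 − 4.5·26) × 16 = 2448 mm².
A_nt = (40 − 0.5·26) × 16 = 432 mm².
0.6 F_u A_nv = 690.3 kN; 0.6 F_y A_gv = 920.2 kN → shear rupture governs the shear term.
R_n = 690.3 + 1.0 × 470 × 432 / 1000 = 893.4 kN.
Design strength φR_n = 0.75 × 893.4 = 670 kN.

670 kN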